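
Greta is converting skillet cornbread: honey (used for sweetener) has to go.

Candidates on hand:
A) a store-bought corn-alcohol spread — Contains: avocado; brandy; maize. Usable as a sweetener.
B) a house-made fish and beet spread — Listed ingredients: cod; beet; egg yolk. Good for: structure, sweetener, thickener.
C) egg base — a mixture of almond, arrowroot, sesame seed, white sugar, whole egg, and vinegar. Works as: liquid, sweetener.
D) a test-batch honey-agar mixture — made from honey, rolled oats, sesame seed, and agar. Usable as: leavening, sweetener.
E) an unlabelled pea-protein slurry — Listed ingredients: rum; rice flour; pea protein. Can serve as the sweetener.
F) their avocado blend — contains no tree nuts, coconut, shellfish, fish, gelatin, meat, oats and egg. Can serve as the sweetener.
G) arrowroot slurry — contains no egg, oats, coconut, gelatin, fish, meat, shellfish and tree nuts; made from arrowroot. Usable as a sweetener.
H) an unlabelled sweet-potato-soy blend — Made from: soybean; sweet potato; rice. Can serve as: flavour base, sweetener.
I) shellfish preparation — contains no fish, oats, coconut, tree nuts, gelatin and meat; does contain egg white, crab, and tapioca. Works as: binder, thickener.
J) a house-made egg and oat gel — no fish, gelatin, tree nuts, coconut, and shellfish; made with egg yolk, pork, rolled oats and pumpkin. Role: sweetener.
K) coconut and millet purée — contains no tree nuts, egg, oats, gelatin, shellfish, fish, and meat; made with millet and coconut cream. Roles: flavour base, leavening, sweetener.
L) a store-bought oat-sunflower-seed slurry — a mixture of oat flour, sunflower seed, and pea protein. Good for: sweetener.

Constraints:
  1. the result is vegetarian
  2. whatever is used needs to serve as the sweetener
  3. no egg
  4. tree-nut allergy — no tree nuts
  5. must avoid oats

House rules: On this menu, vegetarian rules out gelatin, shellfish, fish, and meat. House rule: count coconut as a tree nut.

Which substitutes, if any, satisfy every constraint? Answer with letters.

A, E, F, G, H

A: every rule checks out — keep
B: has cod, so not vegetarian; has egg yolk, so not egg-free — out
C: has almond, so not tree-nut-free; has whole egg, so not egg-free — out
D: has rolled oats, so not oat-free — out
E: works as a sweetener, no oats, tree-nut-free — valid
F: no egg, tree-nut-free — valid
G: works as a sweetener, tree-nut-free, no egg — keep
H: works as a sweetener, no oats, tree-nut-free — valid
I: not usable as a sweetener; has crab, so not vegetarian (and 1 more) — reject
J: has pork, so not vegetarian; has rolled oats, so not oat-free (and 1 more) — out
K: has coconut cream, so not tree-nut-free — out
L: has oat flour, so not oat-free — reject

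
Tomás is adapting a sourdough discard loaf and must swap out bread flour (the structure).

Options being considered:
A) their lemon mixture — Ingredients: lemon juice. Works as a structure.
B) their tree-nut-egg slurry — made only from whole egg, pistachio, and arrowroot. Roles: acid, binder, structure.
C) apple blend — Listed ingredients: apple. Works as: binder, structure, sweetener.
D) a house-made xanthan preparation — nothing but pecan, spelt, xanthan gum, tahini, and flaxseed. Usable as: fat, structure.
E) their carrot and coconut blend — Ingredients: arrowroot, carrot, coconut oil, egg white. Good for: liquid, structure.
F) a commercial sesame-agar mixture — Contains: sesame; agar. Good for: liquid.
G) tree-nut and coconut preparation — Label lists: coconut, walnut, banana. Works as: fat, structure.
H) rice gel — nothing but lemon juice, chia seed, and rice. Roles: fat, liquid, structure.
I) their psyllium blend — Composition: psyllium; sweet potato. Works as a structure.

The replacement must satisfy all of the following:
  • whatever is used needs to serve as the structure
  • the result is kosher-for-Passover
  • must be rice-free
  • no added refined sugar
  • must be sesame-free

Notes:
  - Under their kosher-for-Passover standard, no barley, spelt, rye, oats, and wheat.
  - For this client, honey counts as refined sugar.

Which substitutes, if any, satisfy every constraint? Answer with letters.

A, B, C, E, G, I

A: only lemon juice; none excluded — keep
B: every rule checks out — OK
C: no rice, kosher-for-Passover — OK
D: has spelt, so not kosher-for-Passover; has tahini, so not sesame-free — no
E: works as a structure, no sesame, no-added-sugar — valid
F: not usable as a structure; has sesame, so not sesame-free — no
G: only coconut, walnut, and banana; none excluded — keep
H: has rice, so not rice-free — reject
I: nothing on the exclusion list — OK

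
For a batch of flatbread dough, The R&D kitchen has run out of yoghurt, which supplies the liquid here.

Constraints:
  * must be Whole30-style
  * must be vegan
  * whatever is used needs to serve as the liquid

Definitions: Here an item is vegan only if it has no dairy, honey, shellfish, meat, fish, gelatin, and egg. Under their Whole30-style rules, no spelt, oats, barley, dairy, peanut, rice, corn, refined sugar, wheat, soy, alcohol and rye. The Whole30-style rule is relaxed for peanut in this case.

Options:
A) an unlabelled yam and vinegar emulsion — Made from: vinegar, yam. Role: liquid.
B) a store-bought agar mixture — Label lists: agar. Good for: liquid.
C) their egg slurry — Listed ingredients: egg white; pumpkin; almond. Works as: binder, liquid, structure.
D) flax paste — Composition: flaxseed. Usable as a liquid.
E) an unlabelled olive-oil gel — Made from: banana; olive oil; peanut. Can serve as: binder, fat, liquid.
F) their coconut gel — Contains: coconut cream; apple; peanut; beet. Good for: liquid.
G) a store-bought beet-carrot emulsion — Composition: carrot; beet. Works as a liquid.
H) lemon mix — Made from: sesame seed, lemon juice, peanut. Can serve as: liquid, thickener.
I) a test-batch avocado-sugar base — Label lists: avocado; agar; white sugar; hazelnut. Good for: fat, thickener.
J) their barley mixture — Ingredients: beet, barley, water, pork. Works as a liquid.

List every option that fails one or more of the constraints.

C, I, J

A: works as a liquid, vegan, Whole30-style — keep
B: Whole30-style, vegan — keep
C: has egg white, so not vegan — reject
D: only flaxseed; none excluded — keep
E: peanut is permitted under the Whole30-style carve-out; nothing else excluded — valid
F: peanut is permitted under the Whole30-style carve-out; nothing else excluded — OK
G: Whole30-style, vegan — valid
H: peanut is permitted under the Whole30-style carve-out; nothing else excluded — valid
I: not usable as a liquid; has white sugar, so not Whole30-style — reject
J: has pork, so not vegan; has barley, so not Whole30-style — out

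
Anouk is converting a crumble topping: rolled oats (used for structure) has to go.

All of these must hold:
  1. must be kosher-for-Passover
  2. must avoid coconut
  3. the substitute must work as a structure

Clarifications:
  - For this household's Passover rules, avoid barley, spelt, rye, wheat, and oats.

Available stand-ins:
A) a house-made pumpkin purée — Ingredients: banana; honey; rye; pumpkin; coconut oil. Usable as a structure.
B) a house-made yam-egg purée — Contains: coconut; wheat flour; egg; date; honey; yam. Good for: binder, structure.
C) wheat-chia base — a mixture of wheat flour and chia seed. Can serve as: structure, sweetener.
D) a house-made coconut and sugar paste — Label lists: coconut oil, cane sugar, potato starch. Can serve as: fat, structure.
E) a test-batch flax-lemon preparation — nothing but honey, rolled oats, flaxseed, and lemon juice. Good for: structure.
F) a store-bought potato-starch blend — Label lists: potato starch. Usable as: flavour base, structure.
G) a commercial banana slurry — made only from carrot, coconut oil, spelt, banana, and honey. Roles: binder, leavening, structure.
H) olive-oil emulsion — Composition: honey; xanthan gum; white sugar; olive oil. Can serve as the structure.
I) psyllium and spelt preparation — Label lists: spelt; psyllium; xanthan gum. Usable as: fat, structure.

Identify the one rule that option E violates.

usable as a structure: satisfied
kosher-for-Passover: has rolled oats — fails
coconut-free: satisfied

kosher-for-Passover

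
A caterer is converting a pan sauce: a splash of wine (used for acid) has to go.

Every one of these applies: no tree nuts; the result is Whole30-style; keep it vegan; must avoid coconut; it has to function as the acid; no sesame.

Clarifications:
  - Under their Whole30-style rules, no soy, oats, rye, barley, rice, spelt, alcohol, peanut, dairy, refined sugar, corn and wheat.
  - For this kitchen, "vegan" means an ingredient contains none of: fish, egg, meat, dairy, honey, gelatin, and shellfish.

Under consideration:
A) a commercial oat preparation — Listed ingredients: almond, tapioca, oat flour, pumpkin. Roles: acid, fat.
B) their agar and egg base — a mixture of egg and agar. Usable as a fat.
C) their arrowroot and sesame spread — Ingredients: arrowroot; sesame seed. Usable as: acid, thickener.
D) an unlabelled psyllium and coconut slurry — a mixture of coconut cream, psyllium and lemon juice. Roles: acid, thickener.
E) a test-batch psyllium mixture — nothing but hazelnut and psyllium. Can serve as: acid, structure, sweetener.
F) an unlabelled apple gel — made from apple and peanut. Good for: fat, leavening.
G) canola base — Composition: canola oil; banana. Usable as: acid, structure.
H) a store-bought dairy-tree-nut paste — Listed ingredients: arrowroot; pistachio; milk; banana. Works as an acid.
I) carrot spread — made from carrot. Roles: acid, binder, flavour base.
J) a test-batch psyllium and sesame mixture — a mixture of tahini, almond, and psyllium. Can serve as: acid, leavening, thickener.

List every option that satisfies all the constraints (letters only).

G, I

A: has oat flour, so not Whole30-style; has almond, so not tree-nut-free — reject
B: not usable as an acid; has egg, so not vegan — out
C: has sesame seed, so not sesame-free — reject
D: has coconut cream, so not coconut-free — reject
E: has hazelnut, so not tree-nut-free — no
F: not usable as an acid; has peanut, so not Whole30-style — out
G: only canola oil and banana; none excluded — valid
H: has milk, so not Whole30-style; has milk, so not vegan (and 1 more) — reject
I: nothing on the exclusion list — valid
J: has tahini, so not sesame-free; has almond, so not tree-nut-free — no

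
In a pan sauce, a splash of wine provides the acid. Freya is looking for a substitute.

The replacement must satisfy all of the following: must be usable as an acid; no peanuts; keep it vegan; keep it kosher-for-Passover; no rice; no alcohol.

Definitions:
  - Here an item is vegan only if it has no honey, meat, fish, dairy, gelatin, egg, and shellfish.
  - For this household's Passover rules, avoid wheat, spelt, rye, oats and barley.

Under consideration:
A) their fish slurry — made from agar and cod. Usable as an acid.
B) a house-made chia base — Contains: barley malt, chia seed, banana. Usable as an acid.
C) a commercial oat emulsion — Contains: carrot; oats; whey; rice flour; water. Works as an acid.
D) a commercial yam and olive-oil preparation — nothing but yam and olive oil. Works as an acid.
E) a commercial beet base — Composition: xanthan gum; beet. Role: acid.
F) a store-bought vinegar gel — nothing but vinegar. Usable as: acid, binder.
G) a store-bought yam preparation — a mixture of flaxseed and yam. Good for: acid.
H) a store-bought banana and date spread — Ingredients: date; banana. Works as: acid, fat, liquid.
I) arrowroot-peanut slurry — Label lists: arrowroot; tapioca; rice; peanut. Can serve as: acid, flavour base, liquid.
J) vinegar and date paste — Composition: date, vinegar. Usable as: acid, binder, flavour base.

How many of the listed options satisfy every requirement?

6

A: has cod, so not vegan — reject
B: has barley malt, so not kosher-for-Passover — reject
C: has whey, so not vegan; has oats, so not kosher-for-Passover (and 1 more) — reject
D: works as an acid, no peanut, vegan — keep
E: only xanthan gum and beet; none excluded — valid
F: only vinegar; none excluded — OK
G: every rule checks out — keep
H: every rule checks out — valid
I: has rice, so not rice-free; has peanut, so not peanut-free — no
J: nothing on the exclusion list — OK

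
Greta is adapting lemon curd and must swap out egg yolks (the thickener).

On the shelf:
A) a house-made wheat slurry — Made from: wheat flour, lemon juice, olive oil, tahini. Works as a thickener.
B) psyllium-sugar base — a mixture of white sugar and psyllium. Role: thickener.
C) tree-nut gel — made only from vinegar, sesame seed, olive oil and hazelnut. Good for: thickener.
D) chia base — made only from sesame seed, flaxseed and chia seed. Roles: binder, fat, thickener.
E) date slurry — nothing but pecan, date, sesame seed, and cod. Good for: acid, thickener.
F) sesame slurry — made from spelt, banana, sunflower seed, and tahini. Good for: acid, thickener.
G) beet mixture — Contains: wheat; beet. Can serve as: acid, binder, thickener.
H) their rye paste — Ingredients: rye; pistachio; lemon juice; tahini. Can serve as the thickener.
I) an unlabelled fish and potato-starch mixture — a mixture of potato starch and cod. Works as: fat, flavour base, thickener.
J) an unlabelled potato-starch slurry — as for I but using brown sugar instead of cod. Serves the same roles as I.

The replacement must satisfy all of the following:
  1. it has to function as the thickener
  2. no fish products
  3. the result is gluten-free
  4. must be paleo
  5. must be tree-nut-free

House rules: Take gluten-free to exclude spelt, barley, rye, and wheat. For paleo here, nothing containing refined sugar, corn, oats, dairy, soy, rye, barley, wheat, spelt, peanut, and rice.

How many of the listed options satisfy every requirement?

1

A: has wheat flour, so not gluten-free; has wheat flour, so not paleo — out
B: has white sugar, so not paleo — reject
C: has hazelnut, so not tree-nut-free — no
D: no fish, no tree nuts — OK
E: has pecan, so not tree-nut-free; has cod, so not fish-free — no
F: has spelt, so not gluten-free; has spelt, so not paleo — reject
G: has wheat, so not gluten-free; has wheat, so not paleo — out
H: has rye, so not gluten-free; has rye, so not paleo (and 1 more) — out
I: has cod, so not fish-free — no
J: has brown sugar, so not paleo — out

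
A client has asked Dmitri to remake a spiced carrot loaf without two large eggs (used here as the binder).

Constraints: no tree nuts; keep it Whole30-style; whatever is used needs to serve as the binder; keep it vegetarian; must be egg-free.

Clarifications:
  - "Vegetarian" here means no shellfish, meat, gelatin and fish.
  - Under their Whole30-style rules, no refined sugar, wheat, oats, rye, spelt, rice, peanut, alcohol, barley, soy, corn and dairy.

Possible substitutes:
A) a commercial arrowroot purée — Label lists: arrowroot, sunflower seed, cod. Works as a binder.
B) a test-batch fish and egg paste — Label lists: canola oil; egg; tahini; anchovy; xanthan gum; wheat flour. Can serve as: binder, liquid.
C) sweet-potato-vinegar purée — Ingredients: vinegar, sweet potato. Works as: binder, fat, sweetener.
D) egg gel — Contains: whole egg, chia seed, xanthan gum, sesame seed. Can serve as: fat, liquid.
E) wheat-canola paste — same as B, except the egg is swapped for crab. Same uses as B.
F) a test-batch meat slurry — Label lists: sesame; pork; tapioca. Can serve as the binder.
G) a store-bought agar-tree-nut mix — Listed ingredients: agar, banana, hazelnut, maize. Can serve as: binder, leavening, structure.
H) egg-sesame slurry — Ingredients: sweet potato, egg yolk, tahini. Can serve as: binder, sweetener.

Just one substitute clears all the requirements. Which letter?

A: has cod, so not vegetarian — no
B: has anchovy, so not vegetarian; has wheat flour, so not Whole30-style (and 1 more) — reject
C: nothing on the exclusion list — valid
D: not usable as a binder; has whole egg, so not egg-free — no
E: has anchovy, so not vegetarian; has wheat flour, so not Whole30-style — reject
F: has pork, so not vegetarian — out
G: has maize, so not Whole30-style; has hazelnut, so not tree-nut-free — no
H: has egg yolk, so not egg-free — no

C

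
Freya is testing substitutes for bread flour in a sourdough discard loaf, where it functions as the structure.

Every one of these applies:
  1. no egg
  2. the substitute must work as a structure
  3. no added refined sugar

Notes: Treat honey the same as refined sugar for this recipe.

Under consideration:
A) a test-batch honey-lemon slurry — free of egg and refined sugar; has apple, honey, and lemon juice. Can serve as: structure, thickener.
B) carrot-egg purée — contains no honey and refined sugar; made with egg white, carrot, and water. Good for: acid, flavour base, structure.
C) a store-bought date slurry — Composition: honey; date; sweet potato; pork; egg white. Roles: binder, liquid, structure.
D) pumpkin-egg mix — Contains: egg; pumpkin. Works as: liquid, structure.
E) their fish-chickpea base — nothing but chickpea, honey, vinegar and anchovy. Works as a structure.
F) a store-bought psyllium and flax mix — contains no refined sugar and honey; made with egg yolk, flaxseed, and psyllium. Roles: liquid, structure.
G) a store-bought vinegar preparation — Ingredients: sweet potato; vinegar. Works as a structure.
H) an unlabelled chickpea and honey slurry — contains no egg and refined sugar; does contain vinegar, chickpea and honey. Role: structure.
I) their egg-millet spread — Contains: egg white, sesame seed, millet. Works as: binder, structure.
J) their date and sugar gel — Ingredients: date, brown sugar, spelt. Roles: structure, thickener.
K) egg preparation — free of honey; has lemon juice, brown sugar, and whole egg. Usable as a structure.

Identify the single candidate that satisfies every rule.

G

A: has honey, so not no-added-sugar — reject
B: has egg white, so not egg-free — no
C: has honey, so not no-added-sugar; has egg white, so not egg-free — reject
D: has egg, so not egg-free — reject
E: has honey, so not no-added-sugar — reject
F: has egg yolk, so not egg-free — out
G: no-added-sugar, no egg — valid
H: has honey, so not no-added-sugar — reject
I: has egg white, so not egg-free — reject
J: has brown sugar, so not no-added-sugar — no
K: has brown sugar, so not no-added-sugar; has whole egg, so not egg-free — out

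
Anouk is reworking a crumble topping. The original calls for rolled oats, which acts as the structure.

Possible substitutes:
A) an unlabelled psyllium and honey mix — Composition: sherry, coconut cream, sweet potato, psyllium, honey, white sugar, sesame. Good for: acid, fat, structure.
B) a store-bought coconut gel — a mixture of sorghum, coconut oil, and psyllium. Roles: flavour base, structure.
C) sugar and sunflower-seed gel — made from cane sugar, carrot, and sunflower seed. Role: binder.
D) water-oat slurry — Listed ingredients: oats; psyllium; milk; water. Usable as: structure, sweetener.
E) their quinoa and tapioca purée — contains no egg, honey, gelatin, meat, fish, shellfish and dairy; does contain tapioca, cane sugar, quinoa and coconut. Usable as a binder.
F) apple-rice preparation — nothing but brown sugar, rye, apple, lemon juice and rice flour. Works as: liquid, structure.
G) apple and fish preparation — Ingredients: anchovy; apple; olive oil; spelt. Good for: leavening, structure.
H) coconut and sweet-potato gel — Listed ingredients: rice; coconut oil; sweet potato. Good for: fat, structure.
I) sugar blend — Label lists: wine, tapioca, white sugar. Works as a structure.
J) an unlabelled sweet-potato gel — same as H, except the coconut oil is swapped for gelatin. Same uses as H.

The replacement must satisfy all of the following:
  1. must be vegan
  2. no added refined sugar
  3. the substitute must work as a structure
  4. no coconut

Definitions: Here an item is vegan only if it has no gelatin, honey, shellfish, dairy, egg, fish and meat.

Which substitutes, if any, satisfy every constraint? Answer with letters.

A: has honey, so not vegan; has coconut cream, so not coconut-free (and 1 more) — out
B: has coconut oil, so not coconut-free — no
C: not usable as a structure; has cane sugar, so not no-added-sugar — reject
D: has milk, so not vegan — no
E: not usable as a structure; has coconut, so not coconut-free (and 1 more) — no
F: has brown sugar, so not no-added-sugar — no
G: has anchovy, so not vegan — out
H: has coconut oil, so not coconut-free — no
I: has white sugar, so not no-added-sugar — out
J: has gelatin, so not vegan — out

none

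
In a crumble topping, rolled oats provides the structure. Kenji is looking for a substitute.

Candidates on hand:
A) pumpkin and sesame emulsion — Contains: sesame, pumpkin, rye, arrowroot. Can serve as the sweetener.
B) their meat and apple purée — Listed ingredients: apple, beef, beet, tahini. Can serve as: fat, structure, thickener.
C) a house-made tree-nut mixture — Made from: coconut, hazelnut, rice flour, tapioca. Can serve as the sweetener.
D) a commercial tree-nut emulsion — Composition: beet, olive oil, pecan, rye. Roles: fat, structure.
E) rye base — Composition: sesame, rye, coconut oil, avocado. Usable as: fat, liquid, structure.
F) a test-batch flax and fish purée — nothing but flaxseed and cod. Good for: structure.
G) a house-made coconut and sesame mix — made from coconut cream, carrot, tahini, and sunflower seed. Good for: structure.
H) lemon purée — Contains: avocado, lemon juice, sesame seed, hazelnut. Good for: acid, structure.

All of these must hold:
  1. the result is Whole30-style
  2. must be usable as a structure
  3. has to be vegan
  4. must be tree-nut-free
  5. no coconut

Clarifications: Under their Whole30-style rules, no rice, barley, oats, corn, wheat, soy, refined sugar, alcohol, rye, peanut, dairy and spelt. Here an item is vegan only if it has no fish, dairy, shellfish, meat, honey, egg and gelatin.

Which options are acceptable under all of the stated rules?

A: not usable as a structure; has rye, so not Whole30-style — reject
B: has beef, so not vegan — out
C: not usable as a structure; has rice flour, so not Whole30-style (and 2 more) — out
D: has rye, so not Whole30-style; has pecan, so not tree-nut-free — reject
E: has rye, so not Whole30-style; has coconut oil, so not coconut-free — out
F: has cod, so not vegan — no
G: has coconut cream, so not coconut-free — reject
H: has hazelnut, so not tree-nut-free — out

none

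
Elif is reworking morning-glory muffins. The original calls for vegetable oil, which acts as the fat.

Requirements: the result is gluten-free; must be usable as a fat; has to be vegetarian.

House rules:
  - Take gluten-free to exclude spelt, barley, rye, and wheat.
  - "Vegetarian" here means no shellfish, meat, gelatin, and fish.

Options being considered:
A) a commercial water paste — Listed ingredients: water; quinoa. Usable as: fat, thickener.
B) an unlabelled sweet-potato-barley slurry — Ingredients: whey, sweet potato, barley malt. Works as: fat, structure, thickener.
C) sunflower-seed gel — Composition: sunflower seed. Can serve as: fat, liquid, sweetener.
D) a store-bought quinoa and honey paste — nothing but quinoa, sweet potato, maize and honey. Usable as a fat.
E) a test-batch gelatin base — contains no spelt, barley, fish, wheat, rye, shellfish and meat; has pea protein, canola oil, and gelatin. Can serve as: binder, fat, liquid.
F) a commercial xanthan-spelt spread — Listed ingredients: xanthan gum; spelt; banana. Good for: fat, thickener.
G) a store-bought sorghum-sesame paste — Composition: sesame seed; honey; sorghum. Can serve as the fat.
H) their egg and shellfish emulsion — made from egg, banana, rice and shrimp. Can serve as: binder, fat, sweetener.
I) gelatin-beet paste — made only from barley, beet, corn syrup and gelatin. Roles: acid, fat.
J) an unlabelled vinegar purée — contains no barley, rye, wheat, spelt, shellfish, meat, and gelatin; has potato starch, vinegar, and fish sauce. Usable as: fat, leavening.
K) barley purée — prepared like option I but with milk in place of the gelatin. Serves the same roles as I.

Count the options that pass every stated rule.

A: only quinoa and water; none excluded — valid
B: has barley malt, so not gluten-free — reject
C: works as a fat, gluten-free, vegetarian — valid
D: gluten-free, vegetarian — keep
E: has gelatin, so not vegetarian — reject
F: has spelt, so not gluten-free — out
G: vegetarian, gluten-free — keep
H: has shrimp, so not vegetarian — reject
I: has barley, so not gluten-free; has gelatin, so not vegetarian — no
J: has fish sauce, so not vegetarian — no
K: has barley, so not gluten-free — reject

4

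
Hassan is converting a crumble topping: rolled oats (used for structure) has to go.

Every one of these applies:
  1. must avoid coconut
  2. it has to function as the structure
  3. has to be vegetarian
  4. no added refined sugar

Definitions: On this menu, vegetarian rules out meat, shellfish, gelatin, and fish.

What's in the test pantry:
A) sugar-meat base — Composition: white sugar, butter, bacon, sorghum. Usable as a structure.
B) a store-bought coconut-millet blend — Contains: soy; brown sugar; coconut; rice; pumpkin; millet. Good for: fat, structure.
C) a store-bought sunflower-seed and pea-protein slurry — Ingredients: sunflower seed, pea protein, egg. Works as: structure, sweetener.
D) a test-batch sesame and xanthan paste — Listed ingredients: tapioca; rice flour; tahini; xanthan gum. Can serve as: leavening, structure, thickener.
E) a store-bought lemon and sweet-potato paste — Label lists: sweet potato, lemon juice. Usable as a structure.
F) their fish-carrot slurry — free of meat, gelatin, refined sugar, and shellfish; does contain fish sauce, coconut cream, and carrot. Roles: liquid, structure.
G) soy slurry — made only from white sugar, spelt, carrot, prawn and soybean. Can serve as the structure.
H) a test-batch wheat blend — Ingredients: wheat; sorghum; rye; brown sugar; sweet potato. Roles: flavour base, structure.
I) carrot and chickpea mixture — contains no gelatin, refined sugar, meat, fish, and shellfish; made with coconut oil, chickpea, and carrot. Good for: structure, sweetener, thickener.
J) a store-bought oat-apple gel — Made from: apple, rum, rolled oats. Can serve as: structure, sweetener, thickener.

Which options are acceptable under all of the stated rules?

C, D, E, J

A: has bacon, so not vegetarian; has white sugar, so not no-added-sugar — reject
B: has brown sugar, so not no-added-sugar; has coconut, so not coconut-free — no
C: works as a structure, vegetarian, no coconut — valid
D: no refined sugar, no coconut — OK
E: all constraints satisfied — valid
F: has fish sauce, so not vegetarian; has coconut cream, so not coconut-free — reject
G: has prawn, so not vegetarian; has white sugar, so not no-added-sugar — reject
H: has brown sugar, so not no-added-sugar — reject
I: has coconut oil, so not coconut-free — no
J: every rule checks out — OK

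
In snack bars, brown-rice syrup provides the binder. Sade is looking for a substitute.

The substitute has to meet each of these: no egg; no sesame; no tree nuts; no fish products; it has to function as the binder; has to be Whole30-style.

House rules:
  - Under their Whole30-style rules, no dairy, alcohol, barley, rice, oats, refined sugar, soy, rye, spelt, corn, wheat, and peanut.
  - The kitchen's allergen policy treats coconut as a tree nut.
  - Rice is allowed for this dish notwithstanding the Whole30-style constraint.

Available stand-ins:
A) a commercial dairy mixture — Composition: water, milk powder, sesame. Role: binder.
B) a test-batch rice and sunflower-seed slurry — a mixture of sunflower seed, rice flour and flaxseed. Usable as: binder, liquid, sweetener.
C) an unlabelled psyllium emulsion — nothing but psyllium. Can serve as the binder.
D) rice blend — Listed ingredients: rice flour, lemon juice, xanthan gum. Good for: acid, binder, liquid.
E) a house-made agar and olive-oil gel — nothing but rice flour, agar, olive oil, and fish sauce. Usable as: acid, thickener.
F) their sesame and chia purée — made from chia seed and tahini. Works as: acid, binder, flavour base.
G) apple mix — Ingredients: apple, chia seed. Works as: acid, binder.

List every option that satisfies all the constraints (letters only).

A: has milk powder, so not Whole30-style; has sesame, so not sesame-free — no
B: rice is permitted under the Whole30-style carve-out; nothing else excluded — OK
C: only psyllium; none excluded — valid
D: rice is permitted under the Whole30-style carve-out; nothing else excluded — valid
E: not usable as a binder; has fish sauce, so not fish-free — out
F: has tahini, so not sesame-free — no
G: nothing on the exclusion list — keep

B, C, D, G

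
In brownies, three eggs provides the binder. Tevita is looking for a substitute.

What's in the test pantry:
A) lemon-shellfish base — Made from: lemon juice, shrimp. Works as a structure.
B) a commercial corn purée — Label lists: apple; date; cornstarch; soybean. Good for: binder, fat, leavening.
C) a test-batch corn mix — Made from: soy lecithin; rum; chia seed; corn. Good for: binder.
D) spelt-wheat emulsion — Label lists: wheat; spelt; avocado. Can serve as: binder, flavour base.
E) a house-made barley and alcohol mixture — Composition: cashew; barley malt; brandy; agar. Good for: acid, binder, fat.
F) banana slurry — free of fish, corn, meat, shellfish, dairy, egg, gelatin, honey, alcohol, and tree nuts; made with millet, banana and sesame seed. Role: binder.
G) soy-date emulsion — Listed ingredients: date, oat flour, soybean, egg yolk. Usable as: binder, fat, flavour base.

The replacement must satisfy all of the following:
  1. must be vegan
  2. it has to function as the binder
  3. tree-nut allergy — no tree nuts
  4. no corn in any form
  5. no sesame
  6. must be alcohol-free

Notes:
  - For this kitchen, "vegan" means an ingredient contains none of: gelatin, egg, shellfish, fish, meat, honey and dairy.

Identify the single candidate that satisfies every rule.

A: not usable as a binder; has shrimp, so not vegan — reject
B: has cornstarch, so not corn-free — out
C: has corn, so not corn-free; has rum, so not alcohol-free — no
D: all constraints satisfied — keep
E: has brandy, so not alcohol-free; has cashew, so not tree-nut-free — out
F: has sesame seed, so not sesame-free — reject
G: has egg yolk, so not vegan — out

D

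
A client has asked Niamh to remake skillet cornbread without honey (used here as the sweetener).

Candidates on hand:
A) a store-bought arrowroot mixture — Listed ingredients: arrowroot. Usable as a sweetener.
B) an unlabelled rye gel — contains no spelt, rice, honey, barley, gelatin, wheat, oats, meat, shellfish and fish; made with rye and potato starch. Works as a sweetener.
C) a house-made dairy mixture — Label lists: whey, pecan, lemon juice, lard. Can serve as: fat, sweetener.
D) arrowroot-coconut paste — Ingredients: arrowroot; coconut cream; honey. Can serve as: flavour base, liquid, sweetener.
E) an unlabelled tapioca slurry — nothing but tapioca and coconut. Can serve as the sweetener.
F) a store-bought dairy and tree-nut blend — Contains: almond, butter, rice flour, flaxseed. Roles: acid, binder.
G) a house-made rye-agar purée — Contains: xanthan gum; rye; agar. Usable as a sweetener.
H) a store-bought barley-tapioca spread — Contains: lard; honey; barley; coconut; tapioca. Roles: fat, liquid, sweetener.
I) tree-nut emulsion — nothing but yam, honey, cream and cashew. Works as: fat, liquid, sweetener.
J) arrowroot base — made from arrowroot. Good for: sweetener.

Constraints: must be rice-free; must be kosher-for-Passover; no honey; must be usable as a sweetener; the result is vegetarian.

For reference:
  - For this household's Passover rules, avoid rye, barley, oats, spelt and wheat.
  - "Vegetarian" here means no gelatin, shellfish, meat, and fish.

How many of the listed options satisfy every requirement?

3

A: works as a sweetener, no honey, kosher-for-Passover — valid
B: has rye, so not kosher-for-Passover — no
C: has lard, so not vegetarian — no
D: has honey, so not honey-free — no
E: every rule checks out — keep
F: not usable as a sweetener; has rice flour, so not rice-free — reject
G: has rye, so not kosher-for-Passover — no
H: has barley, so not kosher-for-Passover; has lard, so not vegetarian (and 1 more) — no
I: has honey, so not honey-free — reject
J: nothing on the exclusion list — OK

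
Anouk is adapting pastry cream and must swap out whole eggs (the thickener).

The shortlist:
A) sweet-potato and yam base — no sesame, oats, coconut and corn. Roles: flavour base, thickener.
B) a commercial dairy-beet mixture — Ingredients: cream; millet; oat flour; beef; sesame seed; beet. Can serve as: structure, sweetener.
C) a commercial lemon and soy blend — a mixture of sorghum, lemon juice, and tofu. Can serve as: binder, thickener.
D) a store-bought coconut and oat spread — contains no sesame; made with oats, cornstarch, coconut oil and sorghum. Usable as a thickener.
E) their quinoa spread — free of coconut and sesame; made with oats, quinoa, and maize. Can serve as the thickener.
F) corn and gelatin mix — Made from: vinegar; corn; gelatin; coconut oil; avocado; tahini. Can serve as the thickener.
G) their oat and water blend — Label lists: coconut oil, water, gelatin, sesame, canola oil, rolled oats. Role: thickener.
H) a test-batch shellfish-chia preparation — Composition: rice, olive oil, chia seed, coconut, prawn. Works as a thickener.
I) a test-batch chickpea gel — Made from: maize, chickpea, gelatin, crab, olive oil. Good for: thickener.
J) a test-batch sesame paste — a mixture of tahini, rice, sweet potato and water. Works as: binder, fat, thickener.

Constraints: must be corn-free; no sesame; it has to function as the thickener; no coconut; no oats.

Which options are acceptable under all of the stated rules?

A, C

A: works as a thickener, no oats, no sesame — valid
B: not usable as a thickener; has oat flour, so not oat-free (and 1 more) — no
C: every rule checks out — valid
D: has oats, so not oat-free; has coconut oil, so not coconut-free (and 1 more) — out
E: has oats, so not oat-free; has maize, so not corn-free — out
F: has coconut oil, so not coconut-free; has corn, so not corn-free (and 1 more) — reject
G: has rolled oats, so not oat-free; has coconut oil, so not coconut-free (and 1 more) — reject
H: has coconut, so not coconut-free — out
I: has maize, so not corn-free — no
J: has tahini, so not sesame-free — reject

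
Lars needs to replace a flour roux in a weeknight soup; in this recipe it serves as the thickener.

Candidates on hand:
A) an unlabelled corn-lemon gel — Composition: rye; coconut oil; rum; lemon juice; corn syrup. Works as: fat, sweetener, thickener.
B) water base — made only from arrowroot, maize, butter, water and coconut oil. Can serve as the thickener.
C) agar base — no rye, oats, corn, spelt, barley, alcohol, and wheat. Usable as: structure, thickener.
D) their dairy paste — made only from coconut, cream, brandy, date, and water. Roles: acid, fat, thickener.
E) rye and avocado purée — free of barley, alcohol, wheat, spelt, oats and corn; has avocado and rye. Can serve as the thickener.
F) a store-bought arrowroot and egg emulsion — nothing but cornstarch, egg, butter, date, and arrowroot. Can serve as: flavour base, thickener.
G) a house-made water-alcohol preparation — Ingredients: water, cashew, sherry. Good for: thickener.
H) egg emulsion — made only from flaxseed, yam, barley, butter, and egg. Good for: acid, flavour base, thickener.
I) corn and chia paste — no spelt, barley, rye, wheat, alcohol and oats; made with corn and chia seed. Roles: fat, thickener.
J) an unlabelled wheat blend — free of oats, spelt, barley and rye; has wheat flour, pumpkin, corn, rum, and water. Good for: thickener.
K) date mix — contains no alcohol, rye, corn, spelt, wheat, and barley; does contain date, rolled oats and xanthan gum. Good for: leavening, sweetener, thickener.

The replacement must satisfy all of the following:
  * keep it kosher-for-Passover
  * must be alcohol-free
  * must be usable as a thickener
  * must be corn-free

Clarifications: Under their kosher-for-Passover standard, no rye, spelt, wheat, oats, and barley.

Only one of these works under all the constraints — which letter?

C

A: has rye, so not kosher-for-Passover; has corn syrup, so not corn-free (and 1 more) — out
B: has maize, so not corn-free — reject
C: kosher-for-Passover, no alcohol — keep
D: has brandy, so not alcohol-free — reject
E: has rye, so not kosher-for-Passover — no
F: has cornstarch, so not corn-free — no
G: has sherry, so not alcohol-free — no
H: has barley, so not kosher-for-Passover — no
I: has corn, so not corn-free — no
J: has wheat flour, so not kosher-for-Passover; has corn, so not corn-free (and 1 more) — reject
K: has rolled oats, so not kosher-for-Passover — no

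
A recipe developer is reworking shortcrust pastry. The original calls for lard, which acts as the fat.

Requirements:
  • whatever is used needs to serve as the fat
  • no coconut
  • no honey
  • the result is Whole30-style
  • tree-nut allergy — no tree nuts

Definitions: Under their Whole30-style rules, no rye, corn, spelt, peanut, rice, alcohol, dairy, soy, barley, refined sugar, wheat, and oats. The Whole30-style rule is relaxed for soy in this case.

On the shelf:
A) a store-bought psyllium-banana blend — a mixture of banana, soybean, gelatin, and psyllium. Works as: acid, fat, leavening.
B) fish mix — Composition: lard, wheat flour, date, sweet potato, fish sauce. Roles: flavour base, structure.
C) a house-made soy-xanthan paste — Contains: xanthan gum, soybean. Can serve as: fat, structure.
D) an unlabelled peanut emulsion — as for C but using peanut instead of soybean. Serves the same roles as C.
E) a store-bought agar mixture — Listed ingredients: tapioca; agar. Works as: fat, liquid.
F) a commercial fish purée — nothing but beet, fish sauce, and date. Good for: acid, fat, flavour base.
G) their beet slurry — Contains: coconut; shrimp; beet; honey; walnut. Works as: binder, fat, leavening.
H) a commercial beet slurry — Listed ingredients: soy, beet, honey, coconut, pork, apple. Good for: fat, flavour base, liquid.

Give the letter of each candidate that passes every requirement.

A, C, E, F

A: soy is permitted under the Whole30-style carve-out; nothing else excluded — valid
B: not usable as a fat; has wheat flour, so not Whole30-style — reject
C: soy is permitted under the Whole30-style carve-out; nothing else excluded — keep
D: has peanut, so not Whole30-style — reject
E: only agar and tapioca; none excluded — keep
F: only fish sauce, date, and beet; none excluded — keep
G: has honey, so not honey-free; has walnut, so not tree-nut-free (and 1 more) — no
H: has honey, so not honey-free; has coconut, so not coconut-free — out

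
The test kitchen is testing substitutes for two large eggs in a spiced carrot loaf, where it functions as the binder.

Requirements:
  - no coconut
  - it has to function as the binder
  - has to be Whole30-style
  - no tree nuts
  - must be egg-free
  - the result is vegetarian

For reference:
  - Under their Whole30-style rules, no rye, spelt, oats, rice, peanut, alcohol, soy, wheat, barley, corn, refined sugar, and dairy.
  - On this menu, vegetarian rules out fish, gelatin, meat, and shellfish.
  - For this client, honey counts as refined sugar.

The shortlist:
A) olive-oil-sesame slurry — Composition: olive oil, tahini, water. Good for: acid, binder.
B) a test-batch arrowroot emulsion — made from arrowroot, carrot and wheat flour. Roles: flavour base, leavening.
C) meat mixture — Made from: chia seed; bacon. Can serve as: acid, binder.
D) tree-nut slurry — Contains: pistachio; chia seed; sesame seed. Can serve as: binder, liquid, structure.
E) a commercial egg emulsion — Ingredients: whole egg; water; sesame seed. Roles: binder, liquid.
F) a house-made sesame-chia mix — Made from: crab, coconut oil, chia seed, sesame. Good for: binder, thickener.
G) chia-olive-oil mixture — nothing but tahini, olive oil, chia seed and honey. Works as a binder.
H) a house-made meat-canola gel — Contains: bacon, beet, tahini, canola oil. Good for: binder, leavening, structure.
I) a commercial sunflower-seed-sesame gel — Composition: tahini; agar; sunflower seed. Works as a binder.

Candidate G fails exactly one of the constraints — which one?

Whole30-style

usable as a binder: satisfied
Whole30-style: has honey — fails
vegetarian: satisfied
tree-nut-free: satisfied
egg-free: satisfied
coconut-free: satisfied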